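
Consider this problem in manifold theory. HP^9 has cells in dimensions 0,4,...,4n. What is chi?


HP^9 has one cell in each dimension 0, 4, ..., 4*9 (9+1 cells, all even-dim).
chi = 9 + 1 = 10

10


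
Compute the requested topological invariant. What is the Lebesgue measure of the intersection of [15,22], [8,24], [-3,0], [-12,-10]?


Intersection = [max(a_i), min(b_i)] = [15, -10].
Since 15 > -10, the intersection is empty.
Length = 0

0


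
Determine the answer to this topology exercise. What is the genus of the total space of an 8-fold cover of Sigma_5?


For an n-sheeted cover: chi(E) = n * chi(B).
chi(Sigma_5) = 2 - 2*5 = -8.
chi(E) = 8 * (-8) = -64.
genus(E) = (2 - chi(E))/2 = (2 - (-64))/2 = 66/2 = 33

33


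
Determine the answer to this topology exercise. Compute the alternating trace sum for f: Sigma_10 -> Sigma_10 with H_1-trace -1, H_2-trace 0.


L(f) = tr(f_0*) - tr(f_1*) + tr(f_2*).
= 1 - (-1) + (0)
= 2

2


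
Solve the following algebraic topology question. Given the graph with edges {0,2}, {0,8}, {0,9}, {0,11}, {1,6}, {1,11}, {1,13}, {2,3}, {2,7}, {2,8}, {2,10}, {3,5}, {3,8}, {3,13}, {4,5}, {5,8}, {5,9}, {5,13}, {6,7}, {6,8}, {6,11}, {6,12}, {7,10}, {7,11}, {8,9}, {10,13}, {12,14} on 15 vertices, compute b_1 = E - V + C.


b_1 = E - V + (number of components).
E = 27, V = 15, components = 1.
b_1 = 27 - 15 + 1 = 13

13


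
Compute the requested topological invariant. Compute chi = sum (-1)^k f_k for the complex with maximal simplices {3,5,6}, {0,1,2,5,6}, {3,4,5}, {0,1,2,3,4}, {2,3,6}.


Enumerate all faces; f-vector: f_0=7, f_1=20, f_2=22, f_3=10, f_4=2.
chi = sum (-1)^k f_k = 1

1


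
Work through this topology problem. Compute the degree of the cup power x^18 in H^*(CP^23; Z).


|x| = 2 in H^*(CP^n).
|x^18| = 18 * |x| = 18 * 2 = 36

36


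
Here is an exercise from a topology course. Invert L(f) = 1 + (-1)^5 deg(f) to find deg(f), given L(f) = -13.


L(f) = 1 + (-1)^5 deg(f) on S^5.
-13 = 1 + (-1)^5 * deg(f)
(-1)^5 * deg(f) = -14
deg(f) = 14

14


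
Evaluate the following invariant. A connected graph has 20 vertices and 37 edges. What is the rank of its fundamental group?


For a connected graph: rank(pi_1) = b_1 = E - V + 1 = 1 - chi.
chi = V - E = 20 - 37 = -17.
rank = 1 - (-17) = 37 - 20 + 1 = 18

18


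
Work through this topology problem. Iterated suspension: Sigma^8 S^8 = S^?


Each suspension raises dimension by 1: Sigma S^n = S^{n+1}.
Sigma^8 S^8 = S^{8+8} = S^16

16


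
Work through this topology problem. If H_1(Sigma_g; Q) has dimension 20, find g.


For a closed orientable surface: b_1 = 2g.
20 = 2g
g = 20 / 2 = 10

10


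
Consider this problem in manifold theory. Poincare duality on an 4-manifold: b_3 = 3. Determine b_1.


Poincare duality for closed orientable n-manifolds: b_k = b_{n-k}.
Here n = 4, so b_1 = b_3 = 3

3


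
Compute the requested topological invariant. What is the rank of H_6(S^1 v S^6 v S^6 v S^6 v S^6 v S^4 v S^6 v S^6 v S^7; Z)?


For a wedge of spheres, H_k (k>0) is free on one generator per sphere of dimension k.
Spheres of dimension 6: count = 6.
b_6 = 6

6


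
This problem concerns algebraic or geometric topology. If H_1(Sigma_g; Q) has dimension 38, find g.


For a closed orientable surface: b_1 = 2g.
38 = 2g
g = 38 / 2 = 19

19


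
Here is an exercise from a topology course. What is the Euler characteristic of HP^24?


HP^24 has one cell in each dimension 0, 4, ..., 4*24 (24+1 cells, all even-dim).
chi = 24 + 1 = 25

25


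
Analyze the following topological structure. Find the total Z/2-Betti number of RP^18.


H^k(RP^18; Z/2) = Z/2 for each 0 <= k <= 18.
Total dimension = 18 + 1 = 19

19


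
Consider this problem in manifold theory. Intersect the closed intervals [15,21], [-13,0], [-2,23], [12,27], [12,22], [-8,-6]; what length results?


Intersection = [max(a_i), min(b_i)] = [15, -6].
Since 15 > -6, the intersection is empty.
Length = 0

0


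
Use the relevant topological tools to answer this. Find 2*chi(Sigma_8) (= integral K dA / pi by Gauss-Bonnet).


Gauss-Bonnet: integral K dA = 2*pi*chi(M).
chi(Sigma_8) = 2 - 2*8 = -14.
(integral K dA)/pi = 2*chi = 2*(-14) = -28

-28


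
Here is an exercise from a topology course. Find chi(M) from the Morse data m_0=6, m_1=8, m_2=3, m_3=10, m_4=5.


Morse theory: chi(M) = sum_k (-1)^k m_k where m_k = #(index-k critical points).
= (6) + (-8) + (3) + (-10) + (5) = -4

-4


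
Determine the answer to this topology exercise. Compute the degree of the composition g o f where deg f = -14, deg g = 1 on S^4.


Degree is multiplicative under composition: deg(g o f) = deg(g) * deg(f).
= 1 * -14 = -14

-14


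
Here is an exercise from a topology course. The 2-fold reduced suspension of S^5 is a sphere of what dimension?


Each suspension raises dimension by 1: Sigma S^n = S^{n+1}.
Sigma^2 S^5 = S^{5+2} = S^7

7


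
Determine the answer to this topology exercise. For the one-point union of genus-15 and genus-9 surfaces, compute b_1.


For a wedge: H_1(A v B) = H_1(A) + H_1(B).
b_1(Sigma_15) = 30, b_1(Sigma_9) = 18.
b_1 = 30 + 18 = 48

48


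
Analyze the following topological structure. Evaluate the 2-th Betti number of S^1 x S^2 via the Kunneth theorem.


Each S^d has Poincare polynomial 1 + t^d.
The product S^1 x S^2 has Poincare polynomial prod(1+t^d_i).
Expanding: b_0=1, b_1=1, b_2=1, b_3=1.
b_2 = 1

1


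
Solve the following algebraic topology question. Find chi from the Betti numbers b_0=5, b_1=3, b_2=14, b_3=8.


chi = sum_k (-1)^k b_k.
= (5) + (-3) + (14) + (-8)
= 8

8


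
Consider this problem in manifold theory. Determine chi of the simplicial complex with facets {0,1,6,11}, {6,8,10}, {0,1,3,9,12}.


Enumerate all faces; f-vector: f_0=9, f_1=18, f_2=15, f_3=6, f_4=1.
chi = sum (-1)^k f_k = 1

1


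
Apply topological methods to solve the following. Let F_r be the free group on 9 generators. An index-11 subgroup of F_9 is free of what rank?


Nielsen-Schreier: an index-n subgroup of F_r is free of rank 1 + n(r-1).
Equivalently: chi(cover) = n*chi(base); chi(vee_r S^1) = 1 - 9 = -8.
chi(E) = 11*(-8) = -88; rank = 1 - chi(E) = 1 - (-88) = 89.
rank = 1 + 11*(9-1) = 1 + 88 = 89

89


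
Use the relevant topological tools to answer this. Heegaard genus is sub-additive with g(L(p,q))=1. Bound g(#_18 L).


Heegaard genus satisfies g(A#B) <= g(A) + g(B).
Each lens space has g = 1.
Upper bound: 18 * 1 = 18

18


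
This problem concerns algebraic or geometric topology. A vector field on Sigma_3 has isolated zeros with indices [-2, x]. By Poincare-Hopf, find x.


Poincare-Hopf: sum of indices = chi(M).
chi(Sigma_3) = 2 - 2*3 = -4.
Sum of known indices = -2.
x = chi - (sum known) = -4 - (-2) = -2

-2


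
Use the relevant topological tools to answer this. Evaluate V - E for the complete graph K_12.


K_12: V = 12, E = C(12,2) = 66.
chi = V - E = 12 - 66 = -54

-54


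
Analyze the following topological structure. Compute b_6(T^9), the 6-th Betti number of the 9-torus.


By the Kunneth formula, b_k(T^n) = C(n,k).
b_6(T^9) = C(9,6).
C(9,6) = 9!/(6!*3!) = 84

84


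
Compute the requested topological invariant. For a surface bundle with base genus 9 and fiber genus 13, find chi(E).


For a fiber bundle F -> E -> B (with CW structure): chi(E) = chi(B) * chi(F).
chi(Sigma_9) = -16, chi(Sigma_13) = -24.
chi(E) = (-16) * (-24) = 384

384


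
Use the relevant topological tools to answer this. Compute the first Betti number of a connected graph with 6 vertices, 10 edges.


For a connected graph: rank(pi_1) = b_1 = E - V + 1 = 1 - chi.
chi = V - E = 6 - 10 = -4.
rank = 1 - (-4) = 10 - 6 + 1 = 5

5


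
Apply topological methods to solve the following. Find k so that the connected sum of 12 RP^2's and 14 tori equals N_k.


Since a >= 1, the sum is non-orientable; each T^2 can be replaced by RP^2 # RP^2 (since T^2#RP^2 = 3RP^2).
Total crosscaps k = 12 + 2*14 = 40.
Check via chi: chi = 12*1 + 14*0 - (12+14-1)*2 = -38 = 2 - k = -38. Consistent.

40


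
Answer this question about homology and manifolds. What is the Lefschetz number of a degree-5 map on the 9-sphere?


On S^9: L(f) = tr(f_0*) + (-1)^9 tr(f_9*) = 1 + (-1)^9 * deg(f).
L(f) = 1 + (-1)^9 * 5 = 1 + -5 = -4

-4


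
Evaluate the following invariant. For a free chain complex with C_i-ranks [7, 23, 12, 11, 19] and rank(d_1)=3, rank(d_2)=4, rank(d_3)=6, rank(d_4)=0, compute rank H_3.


rank H_k = rank(ker d_k) - rank(im d_{k+1}).
rank(ker d_3) = rank(C_3) - rank(d_3) = 11 - 6 = 5.
rank(im d_{3+1}) = 0.
rank H_3 = 5 - 0 = 5

5


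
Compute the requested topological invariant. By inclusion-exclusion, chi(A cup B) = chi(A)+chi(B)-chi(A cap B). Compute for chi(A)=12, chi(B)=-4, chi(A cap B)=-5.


chi(A cup B) = chi(A) + chi(B) - chi(A cap B)
= 12 + (-4) - (-5)
= 13

13


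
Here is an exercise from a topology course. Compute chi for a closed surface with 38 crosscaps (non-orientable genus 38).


For a non-orientable closed surface with k crosscaps: chi = 2 - k.
Here k = 38.
chi = 2 - 38 = -36

-36


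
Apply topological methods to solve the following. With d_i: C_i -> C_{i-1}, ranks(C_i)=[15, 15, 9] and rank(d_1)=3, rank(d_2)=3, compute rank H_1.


rank H_k = rank(ker d_k) - rank(im d_{k+1}).
rank(ker d_1) = rank(C_1) - rank(d_1) = 15 - 3 = 12.
rank(im d_{1+1}) = 3.
rank H_1 = 12 - 3 = 9

9


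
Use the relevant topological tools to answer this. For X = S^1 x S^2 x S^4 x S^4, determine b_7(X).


Each S^d has Poincare polynomial 1 + t^d.
The product S^1 x S^2 x S^4 x S^4 has Poincare polynomial prod(1+t^d_i).
Expanding: b_0=1, b_1=1, b_2=1, b_3=1, b_4=2, b_5=2, b_6=2, b_7=2, b_8=1, b_9=1, b_10=1, b_11=1.
b_7 = 2

2


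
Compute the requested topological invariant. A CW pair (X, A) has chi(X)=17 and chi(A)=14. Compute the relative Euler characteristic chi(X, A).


Relative Euler characteristic: chi(X, A) = chi(X) - chi(A).
= 17 - (14) = 3

3


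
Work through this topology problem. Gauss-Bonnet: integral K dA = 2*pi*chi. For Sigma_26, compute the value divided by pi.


Gauss-Bonnet: integral K dA = 2*pi*chi(M).
chi(Sigma_26) = 2 - 2*26 = -50.
(integral K dA)/pi = 2*chi = 2*(-50) = -100

-100


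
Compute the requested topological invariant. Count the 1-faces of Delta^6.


Delta^6 has 6+1 vertices. A 1-face is a choice of 1+1 vertices.
f_1 = C(6+1, 1+1) = C(7,2) = 21

21


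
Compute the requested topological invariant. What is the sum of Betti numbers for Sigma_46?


For Sigma_46: b_0 = 1, b_1 = 2g = 92, b_2 = 1.
Total = 1 + 92 + 1 = 94

94


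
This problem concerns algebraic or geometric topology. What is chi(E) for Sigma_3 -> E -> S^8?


chi(S^8) = 2 (n even), chi(Sigma_3) = 2 - 2*3 = -4.
chi(E) = 2 * (-4) = -8

-8


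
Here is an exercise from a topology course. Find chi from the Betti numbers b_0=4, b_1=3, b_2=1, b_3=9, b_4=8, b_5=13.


chi = sum_k (-1)^k b_k.
= (4) + (-3) + (1) + (-9) + (8) + (-13)
= -12

-12


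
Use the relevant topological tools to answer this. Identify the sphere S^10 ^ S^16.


S^m ^ S^n = S^{m+n}.
k = 10 + 16 = 26

26


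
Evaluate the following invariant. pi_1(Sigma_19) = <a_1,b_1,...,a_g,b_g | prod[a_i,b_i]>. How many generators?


Standard presentation: pi_1(Sigma_g) = <a_1,b_1,...,a_g,b_g | [a_1,b_1]...[a_g,b_g] = 1>.
Number of generators = 2g = 2*19 = 38

38


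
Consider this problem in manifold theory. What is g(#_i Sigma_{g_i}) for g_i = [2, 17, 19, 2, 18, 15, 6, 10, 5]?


Genus is additive under connected sum of orientable surfaces.
g = 2 + 17 + 19 + 2 + 18 + 15 + 6 + 10 + 5 = 94

94


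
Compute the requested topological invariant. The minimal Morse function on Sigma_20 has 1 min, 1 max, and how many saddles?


A perfect Morse function has m_k = b_k.
For Sigma_20: b_0=1, b_1=2g=40, b_2=1.
Saddles m_1 = 2g = 40

40


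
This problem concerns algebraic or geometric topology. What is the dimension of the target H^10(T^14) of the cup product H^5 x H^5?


Cup product: H^p x H^q -> H^{p+q}; here p+q = 5+5 = 10.
rank H^k(T^n) = C(n,k).
C(14,10) = 1001

1001


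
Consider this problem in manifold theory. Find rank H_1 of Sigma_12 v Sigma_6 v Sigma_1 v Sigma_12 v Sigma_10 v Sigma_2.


For a wedge X v Y: reduced H_k(X v Y) = H_k(X) + H_k(Y).
Each Sigma_g contributes b_1 = 2g.
b_1 = 24 + 12 + 2 + 24 + 20 + 4 = 86

86


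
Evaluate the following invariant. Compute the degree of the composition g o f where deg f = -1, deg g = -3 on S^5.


Degree is multiplicative under composition: deg(g o f) = deg(g) * deg(f).
= -3 * -1 = 3

3


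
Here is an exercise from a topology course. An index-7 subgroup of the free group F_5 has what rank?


Nielsen-Schreier: an index-n subgroup of F_r is free of rank 1 + n(r-1).
Equivalently: chi(cover) = n*chi(base); chi(vee_r S^1) = 1 - 5 = -4.
chi(E) = 7*(-4) = -28; rank = 1 - chi(E) = 1 - (-28) = 29.
rank = 1 + 7*(5-1) = 1 + 28 = 29

29


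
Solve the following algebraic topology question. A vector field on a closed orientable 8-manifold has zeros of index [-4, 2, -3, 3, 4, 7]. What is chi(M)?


Poincare-Hopf: chi(M) = sum of indices of zeros.
chi = (-4) + (2) + (-3) + (3) + (4) + (7) = 9

9


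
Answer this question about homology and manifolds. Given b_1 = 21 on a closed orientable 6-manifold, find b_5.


Poincare duality for closed orientable n-manifolds: b_k = b_{n-k}.
Here n = 6, so b_5 = b_1 = 21

21


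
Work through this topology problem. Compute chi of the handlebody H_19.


A genus-g handlebody deformation retracts to a wedge of g circles.
chi(vee_g S^1) = 1 - g.
chi(H_19) = 1 - 19 = -18

-18


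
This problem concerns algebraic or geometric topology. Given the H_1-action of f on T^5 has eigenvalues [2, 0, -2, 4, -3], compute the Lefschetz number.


For a torus self-map: L(f) = det(I - A) where A acts on H_1.
L(f) = (1-2) * (1-0) * (1--2) * (1-4) * (1--3) = -1 * 1 * 3 * -3 * 4 = 36

36


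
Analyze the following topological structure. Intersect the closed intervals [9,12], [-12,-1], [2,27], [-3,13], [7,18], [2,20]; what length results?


Intersection = [max(a_i), min(b_i)] = [9, -1].
Since 9 > -1, the intersection is empty.
Length = 0

0


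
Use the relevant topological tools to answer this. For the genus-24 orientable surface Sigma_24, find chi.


For a closed orientable surface of genus g: chi = 2 - 2g.
Here g = 24.
chi = 2 - 2*24 = 2 - 48 = -46

-46


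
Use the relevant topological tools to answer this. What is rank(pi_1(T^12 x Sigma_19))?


pi_1(A x B) = pi_1(A) x pi_1(B); rank of abelianization = b_1.
b_1(T^12) = 12, b_1(Sigma_19) = 2*19 = 38.
b_1(product) = 12 + 38 = 50

50


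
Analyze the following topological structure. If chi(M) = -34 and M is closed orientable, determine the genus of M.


chi = 2 - 2g for closed orientable surfaces.
-34 = 2 - 2g
2g = 2 - (-34) = 36
g = 18

18


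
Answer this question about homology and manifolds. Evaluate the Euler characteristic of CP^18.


CP^18 has one cell in each even dimension 0, 2, ..., 2*18 (18+1 cells total).
All cells are even-dimensional, so chi = number of cells.
chi = 18 + 1 = 19

19


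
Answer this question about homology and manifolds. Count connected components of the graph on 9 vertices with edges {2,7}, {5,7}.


Run DFS/union-find over 9 vertices.
V = 9, E = 2.
Number of components = 7

7


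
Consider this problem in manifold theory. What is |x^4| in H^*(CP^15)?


|x| = 2 in H^*(CP^n).
|x^4| = 4 * |x| = 4 * 2 = 8

8


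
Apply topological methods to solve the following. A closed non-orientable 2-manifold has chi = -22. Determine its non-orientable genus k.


chi = 2 - k for closed non-orientable surfaces with k crosscaps.
-22 = 2 - k
k = 2 - (-22) = 24

24


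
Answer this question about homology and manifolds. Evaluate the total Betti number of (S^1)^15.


b_k(T^15) = C(15,k), so the sum over k is sum_k C(15,k) = 2^15.
Total = 2^15 = 32768

32768


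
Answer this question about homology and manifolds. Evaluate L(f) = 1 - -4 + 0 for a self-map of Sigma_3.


L(f) = tr(f_0*) - tr(f_1*) + tr(f_2*).
= 1 - (-4) + (0)
= 5

5


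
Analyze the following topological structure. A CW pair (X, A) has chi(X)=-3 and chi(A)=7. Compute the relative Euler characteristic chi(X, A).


Relative Euler characteristic: chi(X, A) = chi(X) - chi(A).
= -3 - (7) = -10

-10


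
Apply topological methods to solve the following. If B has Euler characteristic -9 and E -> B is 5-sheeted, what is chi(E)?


For a finite covering: chi(E) = (number of sheets) * chi(B).
chi(E) = 5 * (-9) = -45

-45


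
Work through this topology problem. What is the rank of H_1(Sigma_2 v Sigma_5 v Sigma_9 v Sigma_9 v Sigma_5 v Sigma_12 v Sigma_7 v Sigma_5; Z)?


For a wedge X v Y: reduced H_k(X v Y) = H_k(X) + H_k(Y).
Each Sigma_g contributes b_1 = 2g.
b_1 = 4 + 10 + 18 + 18 + 10 + 24 + 14 + 10 = 108

108


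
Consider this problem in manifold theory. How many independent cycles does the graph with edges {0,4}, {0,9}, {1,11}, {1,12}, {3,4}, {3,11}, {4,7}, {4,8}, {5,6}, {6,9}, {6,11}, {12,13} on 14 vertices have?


b_1 = E - V + (number of components).
E = 12, V = 14, components = 3.
b_1 = 12 - 14 + 3 = 1

1


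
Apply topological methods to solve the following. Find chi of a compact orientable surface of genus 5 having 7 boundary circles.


For a compact orientable surface with genus g and b boundary components: chi = 2 - 2g - b.
chi = 2 - 2*5 - 7 = 2 - 10 - 7 = -15

-15


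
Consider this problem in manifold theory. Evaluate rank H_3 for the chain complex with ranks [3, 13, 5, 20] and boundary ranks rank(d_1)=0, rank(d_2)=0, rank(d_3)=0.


rank H_k = rank(ker d_k) - rank(im d_{k+1}).
rank(ker d_3) = rank(C_3) - rank(d_3) = 20 - 0 = 20.
rank(im d_{3+1}) = 0.
rank H_3 = 20 - 0 = 20

20


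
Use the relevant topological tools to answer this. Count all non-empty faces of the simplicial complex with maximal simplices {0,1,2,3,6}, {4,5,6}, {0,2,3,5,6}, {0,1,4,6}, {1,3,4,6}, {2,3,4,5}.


Each maximal simplex on m vertices has 2^m - 1 nonempty faces.
Take the union (dedupe shared faces).
Total distinct faces = 66

66


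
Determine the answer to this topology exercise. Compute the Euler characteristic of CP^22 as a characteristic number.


For any closed oriented manifold, <e(TM),[M]> = chi(M).
chi(CP^22) = 22+1 = 23

23


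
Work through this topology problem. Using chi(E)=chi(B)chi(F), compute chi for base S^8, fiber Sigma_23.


chi(S^8) = 2 (n even), chi(Sigma_23) = 2 - 2*23 = -44.
chi(E) = 2 * (-44) = -88

-88


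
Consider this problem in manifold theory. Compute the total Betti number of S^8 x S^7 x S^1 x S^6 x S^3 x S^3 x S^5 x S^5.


Total Betti number is multiplicative under products.
Each S^d (d>=1) has total Betti number 2.
There are 8 sphere factors.
Total = 2^8 = 256

256


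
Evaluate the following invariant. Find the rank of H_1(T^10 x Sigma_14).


pi_1(A x B) = pi_1(A) x pi_1(B); rank of abelianization = b_1.
b_1(T^10) = 10, b_1(Sigma_14) = 2*14 = 28.
b_1(product) = 10 + 28 = 38

38


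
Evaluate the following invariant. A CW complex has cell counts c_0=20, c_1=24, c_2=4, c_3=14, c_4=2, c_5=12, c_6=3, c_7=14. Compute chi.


chi = sum_k (-1)^k c_k.
= (-1)^0*20 + (-1)^1*24 + (-1)^2*4 + (-1)^3*14 + (-1)^4*2 + (-1)^5*12 + (-1)^6*3 + (-1)^7*14
= (20) + (-24) + (4) + (-14) + (2) + (-12) + (3) + (-14)
= -35

-35


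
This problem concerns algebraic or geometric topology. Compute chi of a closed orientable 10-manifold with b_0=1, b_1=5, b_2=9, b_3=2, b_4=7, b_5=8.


By Poincare duality b_k = b_{10-k}, so full Betti numbers: b_0=1, b_1=5, b_2=9, b_3=2, b_4=7, b_5=8, b_6=7, b_7=2, b_8=9, b_9=5, b_10=1.
chi = sum (-1)^k b_k = 12

12


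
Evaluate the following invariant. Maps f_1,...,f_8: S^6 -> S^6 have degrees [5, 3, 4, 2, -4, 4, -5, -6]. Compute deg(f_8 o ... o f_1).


Degree is multiplicative: deg(composition) = product of degrees.
= (5) * (3) * (4) * (2) * (-4) * (4) * (-5) * (-6) = -57600

-57600


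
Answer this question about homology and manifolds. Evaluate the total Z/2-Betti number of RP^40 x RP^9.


dim H^*(RP^n; Z/2) = n+1 (one Z/2 in each degree 0..n).
Total Betti number is multiplicative.
Total = (40+1) * (9+1) = 41 * 10 = 410

410


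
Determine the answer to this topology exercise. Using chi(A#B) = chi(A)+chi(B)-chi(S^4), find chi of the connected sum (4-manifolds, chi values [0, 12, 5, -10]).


For n-manifolds: chi(A#B) = chi(A) + chi(B) - chi(S^4).
chi(S^4) = 1 + (-1)^4 = 2.
chi(#) = (sum chi_i) - (4-1)*chi(S^4) = 7 - 3*2 = 1

1


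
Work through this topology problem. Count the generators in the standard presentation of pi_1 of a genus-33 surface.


Standard presentation: pi_1(Sigma_g) = <a_1,b_1,...,a_g,b_g | [a_1,b_1]...[a_g,b_g] = 1>.
Number of generators = 2g = 2*33 = 66

66


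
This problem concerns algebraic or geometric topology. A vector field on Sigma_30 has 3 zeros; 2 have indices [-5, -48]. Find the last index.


Poincare-Hopf: sum of indices = chi(M).
chi(Sigma_30) = 2 - 2*30 = -58.
Sum of known indices = -53.
x = chi - (sum known) = -58 - (-53) = -5

-5


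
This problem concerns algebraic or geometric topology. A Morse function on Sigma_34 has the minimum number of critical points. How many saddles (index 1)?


A perfect Morse function has m_k = b_k.
For Sigma_34: b_0=1, b_1=2g=68, b_2=1.
Saddles m_1 = 2g = 68

68


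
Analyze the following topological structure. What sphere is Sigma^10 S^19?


Each suspension raises dimension by 1: Sigma S^n = S^{n+1}.
Sigma^10 S^19 = S^{19+10} = S^29

29


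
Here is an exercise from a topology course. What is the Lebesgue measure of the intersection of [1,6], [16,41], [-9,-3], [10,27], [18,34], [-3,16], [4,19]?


Intersection = [max(a_i), min(b_i)] = [18, -3].
Since 18 > -3, the intersection is empty.
Length = 0

0


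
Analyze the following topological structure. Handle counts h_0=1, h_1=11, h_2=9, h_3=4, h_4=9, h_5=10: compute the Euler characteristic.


Handles of index k contribute (-1)^k to chi (same as CW cells).
chi = (1) + (-11) + (9) + (-4) + (9) + (-10) = -6

-6


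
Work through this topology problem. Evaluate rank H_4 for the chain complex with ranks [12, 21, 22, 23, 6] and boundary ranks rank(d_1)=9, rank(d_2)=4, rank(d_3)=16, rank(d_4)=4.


rank H_k = rank(ker d_k) - rank(im d_{k+1}).
rank(ker d_4) = rank(C_4) - rank(d_4) = 6 - 4 = 2.
rank(im d_{4+1}) = 0.
rank H_4 = 2 - 0 = 2

2


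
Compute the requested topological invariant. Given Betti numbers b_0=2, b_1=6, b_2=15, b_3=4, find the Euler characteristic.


chi = sum_k (-1)^k b_k.
= (2) + (-6) + (15) + (-4)
= 7

7


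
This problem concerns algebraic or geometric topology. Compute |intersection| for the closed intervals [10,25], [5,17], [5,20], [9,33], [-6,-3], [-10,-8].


Intersection = [max(a_i), min(b_i)] = [10, -8].
Since 10 > -8, the intersection is empty.
Length = 0

0


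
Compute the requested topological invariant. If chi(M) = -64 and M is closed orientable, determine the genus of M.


chi = 2 - 2g for closed orientable surfaces.
-64 = 2 - 2g
2g = 2 - (-64) = 66
g = 33

33


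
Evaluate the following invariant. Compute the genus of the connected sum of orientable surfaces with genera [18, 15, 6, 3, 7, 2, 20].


Genus is additive under connected sum of orientable surfaces.
g = 18 + 15 + 6 + 3 + 7 + 2 + 20 = 71

71


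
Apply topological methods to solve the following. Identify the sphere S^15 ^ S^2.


S^m ^ S^n = S^{m+n}.
k = 15 + 2 = 17

17


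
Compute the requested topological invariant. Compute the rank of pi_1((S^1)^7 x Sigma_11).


pi_1(A x B) = pi_1(A) x pi_1(B); rank of abelianization = b_1.
b_1(T^7) = 7, b_1(Sigma_11) = 2*11 = 22.
b_1(product) = 7 + 22 = 29

29


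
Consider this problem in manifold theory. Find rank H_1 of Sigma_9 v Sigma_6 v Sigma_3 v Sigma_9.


For a wedge X v Y: reduced H_k(X v Y) = H_k(X) + H_k(Y).
Each Sigma_g contributes b_1 = 2g.
b_1 = 18 + 12 + 6 + 18 = 54

54


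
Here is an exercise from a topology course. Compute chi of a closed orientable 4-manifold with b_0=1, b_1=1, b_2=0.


By Poincare duality b_k = b_{4-k}, so full Betti numbers: b_0=1, b_1=1, b_2=0, b_3=1, b_4=1.
chi = sum (-1)^k b_k = 0

0


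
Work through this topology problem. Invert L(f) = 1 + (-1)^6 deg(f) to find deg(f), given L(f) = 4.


L(f) = 1 + (-1)^6 deg(f) on S^6.
4 = 1 + (-1)^6 * deg(f)
(-1)^6 * deg(f) = 3
deg(f) = 3

3


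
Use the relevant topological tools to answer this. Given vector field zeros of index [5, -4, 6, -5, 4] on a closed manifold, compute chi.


Poincare-Hopf: chi(M) = sum of indices of zeros.
chi = (5) + (-4) + (6) + (-5) + (4) = 6

6


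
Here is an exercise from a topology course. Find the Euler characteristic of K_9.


K_9: V = 9, E = C(9,2) = 36.
chi = V - E = 9 - 36 = -27

-27


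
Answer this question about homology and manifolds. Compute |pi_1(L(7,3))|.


pi_1(L(p,q)) = Z/pZ for any q coprime to p.
|pi_1(L(7,3))| = 7

7


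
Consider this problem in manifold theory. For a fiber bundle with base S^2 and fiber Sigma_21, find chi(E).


chi(S^2) = 2 (n even), chi(Sigma_21) = 2 - 2*21 = -40.
chi(E) = 2 * (-40) = -80

-80


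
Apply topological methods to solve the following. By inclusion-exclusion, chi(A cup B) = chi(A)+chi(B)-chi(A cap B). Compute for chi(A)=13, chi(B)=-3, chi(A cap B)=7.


chi(A cup B) = chi(A) + chi(B) - chi(A cap B)
= 13 + (-3) - (7)
= 3

3


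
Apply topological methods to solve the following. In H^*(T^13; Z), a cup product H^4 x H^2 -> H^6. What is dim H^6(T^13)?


Cup product: H^p x H^q -> H^{p+q}; here p+q = 4+2 = 6.
rank H^k(T^n) = C(n,k).
C(13,6) = 1716

1716


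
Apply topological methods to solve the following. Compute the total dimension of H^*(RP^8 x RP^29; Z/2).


dim H^*(RP^n; Z/2) = n+1 (one Z/2 in each degree 0..n).
Total Betti number is multiplicative.
Total = (8+1) * (29+1) = 9 * 30 = 270

270


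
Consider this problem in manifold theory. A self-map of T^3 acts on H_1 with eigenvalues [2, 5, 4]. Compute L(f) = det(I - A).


For a torus self-map: L(f) = det(I - A) where A acts on H_1.
L(f) = (1-2) * (1-5) * (1-4) = -1 * -4 * -3 = -12

-12


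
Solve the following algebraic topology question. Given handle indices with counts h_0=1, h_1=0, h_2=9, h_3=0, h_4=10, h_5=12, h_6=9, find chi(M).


Handles of index k contribute (-1)^k to chi (same as CW cells).
chi = (1) + (0) + (9) + (0) + (10) + (-12) + (9) = 17

17


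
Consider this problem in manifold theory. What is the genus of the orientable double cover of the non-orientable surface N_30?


chi(N_30) = 2 - 30 = -28.
Double cover: chi(Sigma_g) = 2 * chi(N_30) = 2*(-28) = -56.
2 - 2g = -56, so g = (2 - (-56))/2 = 58/2 = 29

29


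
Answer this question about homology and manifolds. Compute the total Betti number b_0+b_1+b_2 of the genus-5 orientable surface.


For Sigma_5: b_0 = 1, b_1 = 2g = 10, b_2 = 1.
Total = 1 + 10 + 1 = 12

12


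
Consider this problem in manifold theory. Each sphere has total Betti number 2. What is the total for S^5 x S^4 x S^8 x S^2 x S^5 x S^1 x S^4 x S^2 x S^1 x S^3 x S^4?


Total Betti number is multiplicative under products.
Each S^d (d>=1) has total Betti number 2.
There are 11 sphere factors.
Total = 2^11 = 2048

2048


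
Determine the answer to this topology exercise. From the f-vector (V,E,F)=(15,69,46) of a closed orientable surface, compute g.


chi = V - E + F = 15 - 69 + 46 = -8
For orientable closed surface: chi = 2 - 2g, so g = (2 - chi)/2.
g = (2 - (-8)) / 2 = 10 / 2 = 5

5


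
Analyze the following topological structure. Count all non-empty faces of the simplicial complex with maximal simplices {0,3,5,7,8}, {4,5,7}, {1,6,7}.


Each maximal simplex on m vertices has 2^m - 1 nonempty faces.
Take the union (dedupe shared faces).
Total distinct faces = 41

41


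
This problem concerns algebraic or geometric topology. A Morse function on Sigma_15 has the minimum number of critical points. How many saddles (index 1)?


A perfect Morse function has m_k = b_k.
For Sigma_15: b_0=1, b_1=2g=30, b_2=1.
Saddles m_1 = 2g = 30

30


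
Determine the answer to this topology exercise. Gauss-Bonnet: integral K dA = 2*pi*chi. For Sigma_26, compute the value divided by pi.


Gauss-Bonnet: integral K dA = 2*pi*chi(M).
chi(Sigma_26) = 2 - 2*26 = -50.
(integral K dA)/pi = 2*chi = 2*(-50) = -100

-100


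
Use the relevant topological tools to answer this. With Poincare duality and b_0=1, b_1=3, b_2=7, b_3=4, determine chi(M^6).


By Poincare duality b_k = b_{6-k}, so full Betti numbers: b_0=1, b_1=3, b_2=7, b_3=4, b_4=7, b_5=3, b_6=1.
chi = sum (-1)^k b_k = 6

6


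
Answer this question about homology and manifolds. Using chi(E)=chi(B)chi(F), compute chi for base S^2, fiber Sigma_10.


chi(S^2) = 2 (n even), chi(Sigma_10) = 2 - 2*10 = -18.
chi(E) = 2 * (-18) = -36

-36


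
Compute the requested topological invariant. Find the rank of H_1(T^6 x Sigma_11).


pi_1(A x B) = pi_1(A) x pi_1(B); rank of abelianization = b_1.
b_1(T^6) = 6, b_1(Sigma_11) = 2*11 = 22.
b_1(product) = 6 + 22 = 28

28


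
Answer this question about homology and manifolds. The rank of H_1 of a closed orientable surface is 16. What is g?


For a closed orientable surface: b_1 = 2g.
16 = 2g
g = 16 / 2 = 8

8


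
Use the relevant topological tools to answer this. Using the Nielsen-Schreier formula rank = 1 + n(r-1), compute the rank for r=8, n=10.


Nielsen-Schreier: an index-n subgroup of F_r is free of rank 1 + n(r-1).
Equivalently: chi(cover) = n*chi(base); chi(vee_r S^1) = 1 - 8 = -7.
chi(E) = 10*(-7) = -70; rank = 1 - chi(E) = 1 - (-70) = 71.
rank = 1 + 10*(8-1) = 1 + 70 = 71

71


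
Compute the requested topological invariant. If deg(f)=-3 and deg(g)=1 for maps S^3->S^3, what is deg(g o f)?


Degree is multiplicative under composition: deg(g o f) = deg(g) * deg(f).
= 1 * -3 = -3

-3


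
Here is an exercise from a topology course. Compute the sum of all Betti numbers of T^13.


b_k(T^13) = C(13,k), so the sum over k is sum_k C(13,k) = 2^13.
Total = 2^13 = 8192

8192


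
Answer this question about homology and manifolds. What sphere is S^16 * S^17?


Join of spheres: S^m * S^n = S^{m+n+1}.
dim = 16 + 17 + 1 = 34

34


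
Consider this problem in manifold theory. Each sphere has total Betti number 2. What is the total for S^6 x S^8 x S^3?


Total Betti number is multiplicative under products.
Each S^d (d>=1) has total Betti number 2.
There are 3 sphere factors.
Total = 2^3 = 8

8


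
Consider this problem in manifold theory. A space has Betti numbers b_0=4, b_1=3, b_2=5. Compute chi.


chi = sum_k (-1)^k b_k.
= (4) + (-3) + (5)
= 6

6


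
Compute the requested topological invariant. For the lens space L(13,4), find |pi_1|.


pi_1(L(p,q)) = Z/pZ for any q coprime to p.
|pi_1(L(13,4))| = 13

13


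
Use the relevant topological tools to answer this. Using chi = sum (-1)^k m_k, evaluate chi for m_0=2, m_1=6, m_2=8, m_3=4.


Morse theory: chi(M) = sum_k (-1)^k m_k where m_k = #(index-k critical points).
= (2) + (-6) + (8) + (-4) = 0

0


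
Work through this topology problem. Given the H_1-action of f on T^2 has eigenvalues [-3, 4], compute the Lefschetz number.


For a torus self-map: L(f) = det(I - A) where A acts on H_1.
L(f) = (1--3) * (1-4) = 4 * -3 = -12

-12


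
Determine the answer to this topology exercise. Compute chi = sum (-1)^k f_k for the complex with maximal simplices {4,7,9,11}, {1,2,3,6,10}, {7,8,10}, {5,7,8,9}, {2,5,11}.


Enumerate all faces; f-vector: f_0=11, f_1=26, f_2=20, f_3=7, f_4=1.
chi = sum (-1)^k f_k = -1

-1


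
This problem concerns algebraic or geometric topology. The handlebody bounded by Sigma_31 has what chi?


A genus-g handlebody deformation retracts to a wedge of g circles.
chi(vee_g S^1) = 1 - g.
chi(H_31) = 1 - 31 = -30

-30


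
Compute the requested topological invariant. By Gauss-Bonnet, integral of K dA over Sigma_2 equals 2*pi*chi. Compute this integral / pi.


Gauss-Bonnet: integral K dA = 2*pi*chi(M).
chi(Sigma_2) = 2 - 2*2 = -2.
(integral K dA)/pi = 2*chi = 2*(-2) = -4

-4


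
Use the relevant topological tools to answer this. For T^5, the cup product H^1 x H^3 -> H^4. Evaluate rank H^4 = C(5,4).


Cup product: H^p x H^q -> H^{p+q}; here p+q = 1+3 = 4.
rank H^k(T^n) = C(n,k).
C(5,4) = 5

5


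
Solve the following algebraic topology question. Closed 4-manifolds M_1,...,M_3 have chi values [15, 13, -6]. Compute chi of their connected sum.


For n-manifolds: chi(A#B) = chi(A) + chi(B) - chi(S^4).
chi(S^4) = 1 + (-1)^4 = 2.
chi(#) = (sum chi_i) - (3-1)*chi(S^4) = 22 - 2*2 = 18

18


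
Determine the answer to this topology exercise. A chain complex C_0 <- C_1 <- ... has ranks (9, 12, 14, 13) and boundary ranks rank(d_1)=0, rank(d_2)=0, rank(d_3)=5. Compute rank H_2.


rank H_k = rank(ker d_k) - rank(im d_{k+1}).
rank(ker d_2) = rank(C_2) - rank(d_2) = 14 - 0 = 14.
rank(im d_{2+1}) = 5.
rank H_2 = 14 - 5 = 9

9


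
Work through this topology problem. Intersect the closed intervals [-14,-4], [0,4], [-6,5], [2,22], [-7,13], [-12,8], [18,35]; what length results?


Intersection = [max(a_i), min(b_i)] = [18, -4].
Since 18 > -4, the intersection is empty.
Length = 0

0


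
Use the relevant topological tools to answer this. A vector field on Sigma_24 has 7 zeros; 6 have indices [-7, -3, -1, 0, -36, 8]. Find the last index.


Poincare-Hopf: sum of indices = chi(M).
chi(Sigma_24) = 2 - 2*24 = -46.
Sum of known indices = -39.
x = chi - (sum known) = -46 - (-39) = -7

-7


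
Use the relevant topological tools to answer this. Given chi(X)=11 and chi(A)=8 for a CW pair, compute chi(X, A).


Relative Euler characteristic: chi(X, A) = chi(X) - chi(A).
= 11 - (8) = 3

3


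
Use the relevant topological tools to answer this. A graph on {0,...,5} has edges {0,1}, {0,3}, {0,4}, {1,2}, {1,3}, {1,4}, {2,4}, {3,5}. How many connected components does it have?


Run DFS/union-find over 6 vertices.
V = 6, E = 8.
Number of components = 1

1


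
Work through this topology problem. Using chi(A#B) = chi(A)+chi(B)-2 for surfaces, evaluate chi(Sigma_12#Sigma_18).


chi(Sigma_12) = 2 - 2*12 = -22
chi(Sigma_18) = 2 - 2*18 = -34
For surfaces: chi(A#B) = chi(A) + chi(B) - 2.
chi = -22 + -34 - 2 = -58

-58


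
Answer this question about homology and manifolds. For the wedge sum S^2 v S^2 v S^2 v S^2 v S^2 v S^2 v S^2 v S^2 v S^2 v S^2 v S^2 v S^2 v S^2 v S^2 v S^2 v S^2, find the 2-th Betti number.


For a wedge of spheres, H_k (k>0) is free on one generator per sphere of dimension k.
Spheres of dimension 2: count = 16.
b_2 = 16

16


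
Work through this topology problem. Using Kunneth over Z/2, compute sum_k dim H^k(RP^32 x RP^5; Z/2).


dim H^*(RP^n; Z/2) = n+1 (one Z/2 in each degree 0..n).
Total Betti number is multiplicative.
Total = (32+1) * (5+1) = 33 * 6 = 198

198


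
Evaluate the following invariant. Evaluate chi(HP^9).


HP^9 has one cell in each dimension 0, 4, ..., 4*9 (9+1 cells, all even-dim).
chi = 9 + 1 = 10

10


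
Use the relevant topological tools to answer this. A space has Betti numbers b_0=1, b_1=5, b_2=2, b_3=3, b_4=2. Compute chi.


chi = sum_k (-1)^k b_k.
= (1) + (-5) + (2) + (-3) + (2)
= -3

-3


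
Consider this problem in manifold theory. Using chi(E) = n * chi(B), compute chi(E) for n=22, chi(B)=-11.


For a finite covering: chi(E) = (number of sheets) * chi(B).
chi(E) = 22 * (-11) = -242

-242


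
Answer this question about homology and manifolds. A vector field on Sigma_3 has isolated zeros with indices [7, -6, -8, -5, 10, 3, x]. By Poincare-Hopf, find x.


Poincare-Hopf: sum of indices = chi(M).
chi(Sigma_3) = 2 - 2*3 = -4.
Sum of known indices = 1.
x = chi - (sum known) = -4 - (1) = -5

-5


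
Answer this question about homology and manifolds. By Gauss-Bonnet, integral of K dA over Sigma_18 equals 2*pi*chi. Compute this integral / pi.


Gauss-Bonnet: integral K dA = 2*pi*chi(M).
chi(Sigma_18) = 2 - 2*18 = -34.
(integral K dA)/pi = 2*chi = 2*(-34) = -68

-68


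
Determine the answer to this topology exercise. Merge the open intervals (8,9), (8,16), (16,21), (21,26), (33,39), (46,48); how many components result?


Sort and merge overlapping open intervals.
Merged: (8,16), (16,21), (21,26), (33,39), (46,48).
Number of components = 5

5


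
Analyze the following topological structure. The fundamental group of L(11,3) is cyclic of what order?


pi_1(L(p,q)) = Z/pZ for any q coprime to p.
|pi_1(L(11,3))| = 11

11


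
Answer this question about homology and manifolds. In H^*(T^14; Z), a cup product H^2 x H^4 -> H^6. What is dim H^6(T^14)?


Cup product: H^p x H^q -> H^{p+q}; here p+q = 2+4 = 6.
rank H^k(T^n) = C(n,k).
C(14,6) = 3003

3003


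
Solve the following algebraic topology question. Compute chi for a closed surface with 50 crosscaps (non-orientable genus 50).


For a non-orientable closed surface with k crosscaps: chi = 2 - k.
Here k = 50.
chi = 2 - 50 = -48

-48


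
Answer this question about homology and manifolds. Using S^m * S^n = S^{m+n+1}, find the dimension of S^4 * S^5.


Join of spheres: S^m * S^n = S^{m+n+1}.
dim = 4 + 5 + 1 = 10

10


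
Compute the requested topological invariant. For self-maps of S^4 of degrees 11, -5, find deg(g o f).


Degree is multiplicative under composition: deg(g o f) = deg(g) * deg(f).
= -5 * 11 = -55

-55


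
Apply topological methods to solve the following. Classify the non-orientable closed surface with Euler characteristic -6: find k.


chi = 2 - k for closed non-orientable surfaces with k crosscaps.
-6 = 2 - k
k = 2 - (-6) = 8

8


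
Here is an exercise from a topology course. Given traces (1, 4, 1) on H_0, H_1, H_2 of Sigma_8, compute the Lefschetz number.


L(f) = tr(f_0*) - tr(f_1*) + tr(f_2*).
= 1 - (4) + (1)
= -2

-2


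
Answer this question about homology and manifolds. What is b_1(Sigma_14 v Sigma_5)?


For a wedge: H_1(A v B) = H_1(A) + H_1(B).
b_1(Sigma_14) = 28, b_1(Sigma_5) = 10.
b_1 = 28 + 10 = 38

38


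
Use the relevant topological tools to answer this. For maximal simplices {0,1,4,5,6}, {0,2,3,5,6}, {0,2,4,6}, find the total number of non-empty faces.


Each maximal simplex on m vertices has 2^m - 1 nonempty faces.
Take the union (dedupe shared faces).
Total distinct faces = 59

59


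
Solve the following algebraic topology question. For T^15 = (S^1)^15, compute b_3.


By the Kunneth formula, b_k(T^n) = C(n,k).
b_3(T^15) = C(15,3).
C(15,3) = 15!/(3!*12!) = 455

455


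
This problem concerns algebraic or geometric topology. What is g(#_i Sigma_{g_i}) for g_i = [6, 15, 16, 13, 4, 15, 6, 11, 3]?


Genus is additive under connected sum of orientable surfaces.
g = 6 + 15 + 16 + 13 + 4 + 15 + 6 + 11 + 3 = 89

89


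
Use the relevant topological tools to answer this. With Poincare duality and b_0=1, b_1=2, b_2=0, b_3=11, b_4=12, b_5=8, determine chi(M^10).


By Poincare duality b_k = b_{10-k}, so full Betti numbers: b_0=1, b_1=2, b_2=0, b_3=11, b_4=12, b_5=8, b_6=12, b_7=11, b_8=0, b_9=2, b_10=1.
chi = sum (-1)^k b_k = -8

-8


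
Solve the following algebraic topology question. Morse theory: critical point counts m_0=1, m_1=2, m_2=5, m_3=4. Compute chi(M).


Morse theory: chi(M) = sum_k (-1)^k m_k where m_k = #(index-k critical points).
= (1) + (-2) + (5) + (-4) = 0

0


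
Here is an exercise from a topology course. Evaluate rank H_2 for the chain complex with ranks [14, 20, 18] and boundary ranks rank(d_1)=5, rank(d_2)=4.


rank H_k = rank(ker d_k) - rank(im d_{k+1}).
rank(ker d_2) = rank(C_2) - rank(d_2) = 18 - 4 = 14.
rank(im d_{2+1}) = 0.
rank H_2 = 14 - 0 = 14

14
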